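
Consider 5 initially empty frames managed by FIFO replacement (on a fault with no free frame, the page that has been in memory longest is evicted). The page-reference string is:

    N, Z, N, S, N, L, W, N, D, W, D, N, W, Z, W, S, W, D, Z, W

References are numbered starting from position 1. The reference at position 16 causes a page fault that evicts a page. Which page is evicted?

L

pos 1: N -> fault, frames {N}
pos 2: Z -> fault, frames {N,Z}
pos 3: N -> hit
pos 4: S -> fault, frames {N,Z,S}
pos 5: N -> hit
pos 6: L -> fault, frames {N,Z,S,L}
pos 7: W -> fault, frames {N,Z,S,L,W}
pos 8: N -> hit
pos 9: D -> fault, evict N, frames {Z,S,L,W,D}
pos 10: W -> hit
pos 11: D -> hit
pos 12: N -> fault, evict Z, frames {S,L,W,D,N}
pos 13: W -> hit
pos 14: Z -> fault, evict S, frames {L,W,D,N,Z}
pos 15: W -> hit
pos 16: S -> fault, evict L, frames {W,D,N,Z,S}
At position 16, page L is evicted.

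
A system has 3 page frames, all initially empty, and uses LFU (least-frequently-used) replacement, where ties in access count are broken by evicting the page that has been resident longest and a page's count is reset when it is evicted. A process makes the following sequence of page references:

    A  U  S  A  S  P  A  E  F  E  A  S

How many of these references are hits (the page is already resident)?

A -> fault, frames (A)
U -> fault, frames (A U)
S -> fault, frames (A U S)
A -> hit
S -> hit
P -> fault, evict U, frames (A S P)
A -> hit
E -> fault, evict P, frames (A S E)
F -> fault, evict E, frames (A S F)
E -> fault, evict F, frames (A S E)
A -> hit
S -> hit
Hits: 5.

5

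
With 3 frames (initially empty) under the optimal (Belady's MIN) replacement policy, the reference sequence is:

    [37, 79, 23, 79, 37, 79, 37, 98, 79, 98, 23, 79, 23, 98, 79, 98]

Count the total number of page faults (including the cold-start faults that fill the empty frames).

4

37: fault, frames (37)
79: fault, frames (37 79)
23: fault, frames (37 79 23)
79: hit
37: hit
79: hit
37: hit
98: fault, evict 37, frames (79 23 98)
79: hit
98: hit
23: hit
79: hit
23: hit
98: hit
79: hit
98: hit
Page faults: 4.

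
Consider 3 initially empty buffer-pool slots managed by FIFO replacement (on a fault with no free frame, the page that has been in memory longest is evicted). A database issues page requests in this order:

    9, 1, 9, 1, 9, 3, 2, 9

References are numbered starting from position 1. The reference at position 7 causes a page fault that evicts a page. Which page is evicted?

pos 1: 9: miss, frames (9)
pos 2: 1: miss, frames (9 1)
pos 3: 9: hit
pos 4: 1: hit
pos 5: 9: hit
pos 6: 3: miss, frames (9 1 3)
pos 7: 2: miss, evict 9, frames (1 3 2)
At position 7, page 9 is evicted.

9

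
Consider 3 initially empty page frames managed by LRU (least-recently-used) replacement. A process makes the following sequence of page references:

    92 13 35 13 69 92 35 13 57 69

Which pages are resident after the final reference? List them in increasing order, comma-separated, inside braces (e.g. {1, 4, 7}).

{13, 57, 69}

92 -> miss, frames (92)
13 -> miss, frames (92 13)
35 -> miss, frames (92 13 35)
13 -> hit
69 -> miss, evict 92, frames (35 13 69)
92 -> miss, evict 35, frames (13 69 92)
35 -> miss, evict 13, frames (69 92 35)
13 -> miss, evict 69, frames (92 35 13)
57 -> miss, evict 92, frames (35 13 57)
69 -> miss, evict 35, frames (13 57 69)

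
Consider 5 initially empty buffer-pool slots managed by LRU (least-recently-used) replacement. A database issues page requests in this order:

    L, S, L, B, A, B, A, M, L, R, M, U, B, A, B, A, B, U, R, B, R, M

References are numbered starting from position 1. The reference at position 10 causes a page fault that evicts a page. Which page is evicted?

S

pos 1: L -> fault, frames (L)
pos 2: S -> fault, frames (L S)
pos 3: L -> hit
pos 4: B -> fault, frames (S L B)
pos 5: A -> fault, frames (S L B A)
pos 6: B -> hit
pos 7: A -> hit
pos 8: M -> fault, frames (S L B A M)
pos 9: L -> hit
pos 10: R -> fault, evict S, frames (B A M L R)
At position 10, page S is evicted.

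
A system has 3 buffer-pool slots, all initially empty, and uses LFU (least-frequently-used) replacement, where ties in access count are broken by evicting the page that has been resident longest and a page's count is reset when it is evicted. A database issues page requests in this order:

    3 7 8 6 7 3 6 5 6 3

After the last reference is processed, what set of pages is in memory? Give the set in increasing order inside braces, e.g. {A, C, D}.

{3, 6, 7}

3 -> fault, frames {3}
7 -> fault, frames {3,7}
8 -> fault, frames {3,7,8}
6 -> fault, evict 3, frames {7,8,6}
7 -> hit
3 -> fault, evict 8, frames {7,6,3}
6 -> hit
5 -> fault, evict 3, frames {7,6,5}
6 -> hit
3 -> fault, evict 5, frames {7,6,3}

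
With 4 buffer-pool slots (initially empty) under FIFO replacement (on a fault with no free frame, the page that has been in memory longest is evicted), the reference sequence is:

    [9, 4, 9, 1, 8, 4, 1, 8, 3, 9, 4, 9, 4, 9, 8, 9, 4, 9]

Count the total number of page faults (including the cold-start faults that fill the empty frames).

7

9: fault, frames [9]
4: fault, frames [9, 4]
9: hit
1: fault, frames [9, 4, 1]
8: fault, frames [9, 4, 1, 8]
4: hit
1: hit
8: hit
3: fault, evict 9, frames [4, 1, 8, 3]
9: fault, evict 4, frames [1, 8, 3, 9]
4: fault, evict 1, frames [8, 3, 9, 4]
9: hit
4: hit
9: hit
8: hit
9: hit
4: hit
9: hit
Page faults: 7.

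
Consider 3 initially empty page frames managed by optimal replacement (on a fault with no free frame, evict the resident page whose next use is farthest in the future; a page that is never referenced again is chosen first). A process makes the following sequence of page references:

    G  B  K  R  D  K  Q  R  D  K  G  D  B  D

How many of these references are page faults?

9

G → miss, frames {G}
B → miss, frames {G,B}
K → miss, frames {G,B,K}
R → miss, evict B, frames {G,K,R}
D → miss, evict G, frames {K,R,D}
K → hit
Q → miss, evict K, frames {R,D,Q}
R → hit
D → hit
K → miss, evict Q, frames {R,D,K}
G → miss, evict K, frames {R,D,G}
D → hit
B → miss, evict G, frames {R,D,B}
D → hit
Page faults: 9.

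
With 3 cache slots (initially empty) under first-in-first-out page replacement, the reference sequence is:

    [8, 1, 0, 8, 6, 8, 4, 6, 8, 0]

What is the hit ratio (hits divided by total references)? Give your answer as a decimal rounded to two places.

8: miss, frames {8}
1: miss, frames {8,1}
0: miss, frames {8,1,0}
8: hit
6: miss, evict 8, frames {1,0,6}
8: miss, evict 1, frames {0,6,8}
4: miss, evict 0, frames {6,8,4}
6: hit
8: hit
0: miss, evict 6, frames {8,4,0}
Hits: 3 of 10 references → 3/10 = 0.3000.

0.30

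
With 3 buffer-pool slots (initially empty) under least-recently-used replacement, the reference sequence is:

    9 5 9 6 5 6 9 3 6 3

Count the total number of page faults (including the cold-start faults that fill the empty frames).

4

9 -> fault, frames [9]
5 -> fault, frames [9, 5]
9 -> hit
6 -> fault, frames [5, 9, 6]
5 -> hit
6 -> hit
9 -> hit
3 -> fault, evict 5, frames [6, 9, 3]
6 -> hit
3 -> hit
Page faults: 4.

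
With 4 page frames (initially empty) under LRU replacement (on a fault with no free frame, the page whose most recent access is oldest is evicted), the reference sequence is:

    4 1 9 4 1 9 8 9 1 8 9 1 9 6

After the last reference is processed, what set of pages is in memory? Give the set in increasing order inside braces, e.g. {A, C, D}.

4 -> miss, frames [4]
1 -> miss, frames [4, 1]
9 -> miss, frames [4, 1, 9]
4 -> hit
1 -> hit
9 -> hit
8 -> miss, frames [4, 1, 9, 8]
9 -> hit
1 -> hit
8 -> hit
9 -> hit
1 -> hit
9 -> hit
6 -> miss, evict 4, frames [8, 1, 9, 6]

{1, 6, 8, 9}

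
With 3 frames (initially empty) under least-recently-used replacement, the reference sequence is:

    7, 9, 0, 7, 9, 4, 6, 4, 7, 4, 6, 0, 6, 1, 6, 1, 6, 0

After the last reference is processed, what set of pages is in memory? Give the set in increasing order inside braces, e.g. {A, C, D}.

7: fault, frames [7]
9: fault, frames [7, 9]
0: fault, frames [7, 9, 0]
7: hit
9: hit
4: fault, evict 0, frames [7, 9, 4]
6: fault, evict 7, frames [9, 4, 6]
4: hit
7: fault, evict 9, frames [6, 4, 7]
4: hit
6: hit
0: fault, evict 7, frames [4, 6, 0]
6: hit
1: fault, evict 4, frames [0, 6, 1]
6: hit
1: hit
6: hit
0: hit

{0, 1, 6}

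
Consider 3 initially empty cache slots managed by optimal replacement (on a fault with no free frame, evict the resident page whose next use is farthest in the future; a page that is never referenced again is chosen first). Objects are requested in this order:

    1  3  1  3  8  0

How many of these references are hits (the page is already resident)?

2

1 -> fault, frames [1]
3 -> fault, frames [1, 3]
1 -> hit
3 -> hit
8 -> fault, frames [1, 3, 8]
0 -> fault, evict 8, frames [1, 3, 0]
Hits: 2.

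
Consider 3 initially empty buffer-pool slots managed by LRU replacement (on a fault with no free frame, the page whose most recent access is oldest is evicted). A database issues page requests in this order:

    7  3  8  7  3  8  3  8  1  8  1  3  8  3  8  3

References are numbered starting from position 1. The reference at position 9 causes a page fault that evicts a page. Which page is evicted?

7

pos 1: 7 -> fault, frames (7)
pos 2: 3 -> fault, frames (7 3)
pos 3: 8 -> fault, frames (7 3 8)
pos 4: 7 -> hit
pos 5: 3 -> hit
pos 6: 8 -> hit
pos 7: 3 -> hit
pos 8: 8 -> hit
pos 9: 1 -> fault, evict 7, frames (3 8 1)
At position 9, page 7 is evicted.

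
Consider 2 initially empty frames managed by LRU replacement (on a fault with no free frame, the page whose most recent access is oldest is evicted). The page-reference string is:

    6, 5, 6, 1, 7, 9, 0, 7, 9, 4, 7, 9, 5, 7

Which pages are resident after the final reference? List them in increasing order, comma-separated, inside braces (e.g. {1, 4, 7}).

6 → miss, frames {6}
5 → miss, frames {6,5}
6 → hit
1 → miss, evict 5, frames {6,1}
7 → miss, evict 6, frames {1,7}
9 → miss, evict 1, frames {7,9}
0 → miss, evict 7, frames {9,0}
7 → miss, evict 9, frames {0,7}
9 → miss, evict 0, frames {7,9}
4 → miss, evict 7, frames {9,4}
7 → miss, evict 9, frames {4,7}
9 → miss, evict 4, frames {7,9}
5 → miss, evict 7, frames {9,5}
7 → miss, evict 9, frames {5,7}

{5, 7}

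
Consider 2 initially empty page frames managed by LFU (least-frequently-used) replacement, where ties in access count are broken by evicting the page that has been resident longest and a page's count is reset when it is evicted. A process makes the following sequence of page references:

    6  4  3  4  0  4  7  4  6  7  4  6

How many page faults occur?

6 → miss, frames {6}
4 → miss, frames {6,4}
3 → miss, evict 6, frames {4,3}
4 → hit
0 → miss, evict 3, frames {4,0}
4 → hit
7 → miss, evict 0, frames {4,7}
4 → hit
6 → miss, evict 7, frames {4,6}
7 → miss, evict 6, frames {4,7}
4 → hit
6 → miss, evict 7, frames {4,6}
Page faults: 8.

8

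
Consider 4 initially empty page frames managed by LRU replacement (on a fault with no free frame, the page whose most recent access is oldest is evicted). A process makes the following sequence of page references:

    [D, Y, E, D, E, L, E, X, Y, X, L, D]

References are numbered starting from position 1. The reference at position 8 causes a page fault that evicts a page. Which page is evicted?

Y

pos 1: D → miss, frames [D]
pos 2: Y → miss, frames [D, Y]
pos 3: E → miss, frames [D, Y, E]
pos 4: D → hit
pos 5: E → hit
pos 6: L → miss, frames [Y, D, E, L]
pos 7: E → hit
pos 8: X → miss, evict Y, frames [D, L, E, X]
At position 8, page Y is evicted.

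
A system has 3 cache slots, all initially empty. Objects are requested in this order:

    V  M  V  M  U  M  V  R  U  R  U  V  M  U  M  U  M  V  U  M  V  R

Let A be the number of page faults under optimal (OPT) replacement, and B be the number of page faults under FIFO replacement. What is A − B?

Under OPT: F F . . F . . F . . . . F . . . . . . . . F → 6 faults.
Under FIFO: F F . . F . . F . . . F F F . . . . . . . F → 8 faults.
A − B = 6 − 8 = -2.

-2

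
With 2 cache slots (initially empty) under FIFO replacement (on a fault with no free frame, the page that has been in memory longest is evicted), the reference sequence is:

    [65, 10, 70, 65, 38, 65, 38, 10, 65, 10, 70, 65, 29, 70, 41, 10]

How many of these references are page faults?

11

65 → fault, frames [65]
10 → fault, frames [65, 10]
70 → fault, evict 65, frames [10, 70]
65 → fault, evict 10, frames [70, 65]
38 → fault, evict 70, frames [65, 38]
65 → hit
38 → hit
10 → fault, evict 65, frames [38, 10]
65 → fault, evict 38, frames [10, 65]
10 → hit
70 → fault, evict 10, frames [65, 70]
65 → hit
29 → fault, evict 65, frames [70, 29]
70 → hit
41 → fault, evict 70, frames [29, 41]
10 → fault, evict 29, frames [41, 10]
Page faults: 11.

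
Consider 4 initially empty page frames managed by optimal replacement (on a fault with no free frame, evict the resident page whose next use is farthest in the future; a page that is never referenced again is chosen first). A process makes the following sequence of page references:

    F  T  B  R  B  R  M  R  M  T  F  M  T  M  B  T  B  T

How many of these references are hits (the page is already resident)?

F → miss, frames {F}
T → miss, frames {F,T}
B → miss, frames {F,T,B}
R → miss, frames {F,T,B,R}
B → hit
R → hit
M → miss, evict B, frames {F,T,R,M}
R → hit
M → hit
T → hit
F → hit
M → hit
T → hit
M → hit
B → miss, evict M, frames {F,T,R,B}
T → hit
B → hit
T → hit
Hits: 12.

12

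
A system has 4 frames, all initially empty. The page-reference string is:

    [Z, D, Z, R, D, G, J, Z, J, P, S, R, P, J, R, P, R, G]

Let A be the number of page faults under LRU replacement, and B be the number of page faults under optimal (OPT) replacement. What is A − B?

2

Under LRU: F F . F . F F F . F F F . . . . . F → 10 faults.
Under OPT: F F . F . F F . . F F . . . . . . F → 8 faults.
A − B = 10 − 8 = 2.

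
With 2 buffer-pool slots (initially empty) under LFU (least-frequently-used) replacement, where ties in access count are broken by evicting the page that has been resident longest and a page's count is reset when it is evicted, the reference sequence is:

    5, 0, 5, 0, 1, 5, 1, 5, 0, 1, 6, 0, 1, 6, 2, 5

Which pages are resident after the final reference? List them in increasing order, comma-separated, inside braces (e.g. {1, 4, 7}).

5 → miss, frames {5}
0 → miss, frames {5,0}
5 → hit
0 → hit
1 → miss, evict 5, frames {0,1}
5 → miss, evict 1, frames {0,5}
1 → miss, evict 5, frames {0,1}
5 → miss, evict 1, frames {0,5}
0 → hit
1 → miss, evict 5, frames {0,1}
6 → miss, evict 1, frames {0,6}
0 → hit
1 → miss, evict 6, frames {0,1}
6 → miss, evict 1, frames {0,6}
2 → miss, evict 6, frames {0,2}
5 → miss, evict 2, frames {0,5}

{0, 5}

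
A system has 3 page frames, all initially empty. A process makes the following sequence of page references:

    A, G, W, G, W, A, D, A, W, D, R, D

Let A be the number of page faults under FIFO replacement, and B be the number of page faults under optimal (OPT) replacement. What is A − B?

1

Under FIFO: F F F . . . F F . . F . → 6 faults.
Under OPT: F F F . . . F . . . F . → 5 faults.
A − B = 6 − 5 = 1.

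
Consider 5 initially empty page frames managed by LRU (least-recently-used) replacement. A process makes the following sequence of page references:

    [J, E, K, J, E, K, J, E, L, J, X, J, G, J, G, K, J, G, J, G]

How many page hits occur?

13

J: fault, frames {J}
E: fault, frames {J,E}
K: fault, frames {J,E,K}
J: hit
E: hit
K: hit
J: hit
E: hit
L: fault, frames {K,J,E,L}
J: hit
X: fault, frames {K,E,L,J,X}
J: hit
G: fault, evict K, frames {E,L,X,J,G}
J: hit
G: hit
K: fault, evict E, frames {L,X,J,G,K}
J: hit
G: hit
J: hit
G: hit
Hits: 13.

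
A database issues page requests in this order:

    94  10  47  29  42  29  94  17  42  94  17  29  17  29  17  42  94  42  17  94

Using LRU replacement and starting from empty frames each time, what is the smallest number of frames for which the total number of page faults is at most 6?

5

f=1: 20 faults
f=2: 15 faults
f=3: 11 faults
f=4: 7 faults
f=5: 6 faults
f=6: 6 faults
Smallest f with faults ≤ 6 is 5.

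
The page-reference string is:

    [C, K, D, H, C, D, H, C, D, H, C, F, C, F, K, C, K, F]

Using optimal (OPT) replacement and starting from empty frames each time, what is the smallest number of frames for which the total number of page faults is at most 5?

f=1: 18 faults
f=2: 10 faults
f=3: 6 faults
f=4: 5 faults
f=5: 5 faults
Smallest f with faults ≤ 5 is 4.

4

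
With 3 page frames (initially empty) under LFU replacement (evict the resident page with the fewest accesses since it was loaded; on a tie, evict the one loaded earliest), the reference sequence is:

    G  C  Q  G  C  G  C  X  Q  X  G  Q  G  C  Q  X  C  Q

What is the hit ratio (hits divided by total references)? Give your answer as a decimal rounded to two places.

0.50

G: miss, frames [G]
C: miss, frames [G, C]
Q: miss, frames [G, C, Q]
G: hit
C: hit
G: hit
C: hit
X: miss, evict Q, frames [G, C, X]
Q: miss, evict X, frames [G, C, Q]
X: miss, evict Q, frames [G, C, X]
G: hit
Q: miss, evict X, frames [G, C, Q]
G: hit
C: hit
Q: hit
X: miss, evict Q, frames [G, C, X]
C: hit
Q: miss, evict X, frames [G, C, Q]
Hits: 9 of 18 references → 9/18 = 0.5000.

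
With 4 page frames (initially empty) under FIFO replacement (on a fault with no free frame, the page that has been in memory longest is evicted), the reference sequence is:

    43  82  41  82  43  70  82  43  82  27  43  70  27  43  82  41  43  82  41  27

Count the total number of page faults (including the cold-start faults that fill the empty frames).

43 -> miss, frames {43}
82 -> miss, frames {43,82}
41 -> miss, frames {43,82,41}
82 -> hit
43 -> hit
70 -> miss, frames {43,82,41,70}
82 -> hit
43 -> hit
82 -> hit
27 -> miss, evict 43, frames {82,41,70,27}
43 -> miss, evict 82, frames {41,70,27,43}
70 -> hit
27 -> hit
43 -> hit
82 -> miss, evict 41, frames {70,27,43,82}
41 -> miss, evict 70, frames {27,43,82,41}
43 -> hit
82 -> hit
41 -> hit
27 -> hit
Page faults: 8.

8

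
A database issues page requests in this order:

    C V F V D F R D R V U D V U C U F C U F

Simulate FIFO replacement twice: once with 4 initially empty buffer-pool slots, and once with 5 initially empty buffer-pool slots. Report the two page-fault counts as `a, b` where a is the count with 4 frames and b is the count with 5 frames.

9, 7

4 frames: F F F . F . F . . . F . F . F . F . . . → 9 faults.
5 frames: F F F . F . F . . . F . . . F . . . . . → 7 faults.
7 < 9: adding a frame reduced faults, as is typical.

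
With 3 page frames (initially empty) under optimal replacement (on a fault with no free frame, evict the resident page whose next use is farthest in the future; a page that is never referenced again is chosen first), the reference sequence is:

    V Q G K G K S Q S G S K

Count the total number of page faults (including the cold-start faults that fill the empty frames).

6

V → miss, frames (V)
Q → miss, frames (V Q)
G → miss, frames (V Q G)
K → miss, evict V, frames (Q G K)
G → hit
K → hit
S → miss, evict K, frames (Q G S)
Q → hit
S → hit
G → hit
S → hit
K → miss, evict S, frames (Q G K)
Page faults: 6.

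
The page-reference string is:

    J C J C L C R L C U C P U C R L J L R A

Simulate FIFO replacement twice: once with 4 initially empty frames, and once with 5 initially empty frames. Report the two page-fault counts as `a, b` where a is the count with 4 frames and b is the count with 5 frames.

11, 8

4 frames: F F . . F . F . . F . F . F . F F . F F → 11 faults.
5 frames: F F . . F . F . . F . F . . . . F . . F → 8 faults.
8 < 11: adding a frame reduced faults, as is typical.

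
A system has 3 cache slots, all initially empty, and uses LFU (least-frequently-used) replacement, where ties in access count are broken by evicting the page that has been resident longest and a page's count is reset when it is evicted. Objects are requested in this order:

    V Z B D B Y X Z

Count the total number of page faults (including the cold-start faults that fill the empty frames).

7

V -> miss, frames {V}
Z -> miss, frames {V,Z}
B -> miss, frames {V,Z,B}
D -> miss, evict V, frames {Z,B,D}
B -> hit
Y -> miss, evict Z, frames {B,D,Y}
X -> miss, evict D, frames {B,Y,X}
Z -> miss, evict Y, frames {B,X,Z}
Page faults: 7.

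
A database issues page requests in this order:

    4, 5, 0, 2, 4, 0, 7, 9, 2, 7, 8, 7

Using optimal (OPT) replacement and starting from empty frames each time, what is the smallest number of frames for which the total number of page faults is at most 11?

2

f=1: 12 faults
f=2: 9 faults
f=3: 7 faults
f=4: 7 faults
f=5: 7 faults
f=6: 7 faults
f=7: 7 faults
Smallest f with faults ≤ 11 is 2.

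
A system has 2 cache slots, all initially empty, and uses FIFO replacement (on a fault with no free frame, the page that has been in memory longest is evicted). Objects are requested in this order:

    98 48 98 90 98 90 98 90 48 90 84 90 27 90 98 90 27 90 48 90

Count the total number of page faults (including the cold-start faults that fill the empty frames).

13

98 → miss, frames (98)
48 → miss, frames (98 48)
98 → hit
90 → miss, evict 98, frames (48 90)
98 → miss, evict 48, frames (90 98)
90 → hit
98 → hit
90 → hit
48 → miss, evict 90, frames (98 48)
90 → miss, evict 98, frames (48 90)
84 → miss, evict 48, frames (90 84)
90 → hit
27 → miss, evict 90, frames (84 27)
90 → miss, evict 84, frames (27 90)
98 → miss, evict 27, frames (90 98)
90 → hit
27 → miss, evict 90, frames (98 27)
90 → miss, evict 98, frames (27 90)
48 → miss, evict 27, frames (90 48)
90 → hit
Page faults: 13.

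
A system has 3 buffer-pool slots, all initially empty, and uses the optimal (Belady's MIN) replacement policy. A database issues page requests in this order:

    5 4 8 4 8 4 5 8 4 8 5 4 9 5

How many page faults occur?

4

5: fault, frames {5}
4: fault, frames {5,4}
8: fault, frames {5,4,8}
4: hit
8: hit
4: hit
5: hit
8: hit
4: hit
8: hit
5: hit
4: hit
9: fault, evict 8, frames {5,4,9}
5: hit
Page faults: 4.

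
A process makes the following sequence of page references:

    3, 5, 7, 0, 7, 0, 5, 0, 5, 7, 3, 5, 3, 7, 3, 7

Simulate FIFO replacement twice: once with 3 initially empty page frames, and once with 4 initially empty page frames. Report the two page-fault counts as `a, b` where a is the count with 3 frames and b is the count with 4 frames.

7, 4

3 frames: F F F F . . . . . . F F . F . . → 7 faults.
4 frames: F F F F . . . . . . . . . . . . → 4 faults.
4 < 7: adding a frame reduced faults, as is typical.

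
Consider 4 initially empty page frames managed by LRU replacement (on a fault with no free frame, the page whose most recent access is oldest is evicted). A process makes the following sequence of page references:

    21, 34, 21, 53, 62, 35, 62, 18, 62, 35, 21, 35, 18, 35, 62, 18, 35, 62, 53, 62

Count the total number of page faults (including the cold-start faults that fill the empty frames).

8

21 -> fault, frames {21}
34 -> fault, frames {21,34}
21 -> hit
53 -> fault, frames {34,21,53}
62 -> fault, frames {34,21,53,62}
35 -> fault, evict 34, frames {21,53,62,35}
62 -> hit
18 -> fault, evict 21, frames {53,35,62,18}
62 -> hit
35 -> hit
21 -> fault, evict 53, frames {18,62,35,21}
35 -> hit
18 -> hit
35 -> hit
62 -> hit
18 -> hit
35 -> hit
62 -> hit
53 -> fault, evict 21, frames {18,35,62,53}
62 -> hit
Page faults: 8.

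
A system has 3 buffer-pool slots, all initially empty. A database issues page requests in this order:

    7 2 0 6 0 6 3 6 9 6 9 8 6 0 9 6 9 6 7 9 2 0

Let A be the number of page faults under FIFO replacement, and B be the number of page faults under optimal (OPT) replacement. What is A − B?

3

Under FIFO: F F F F . . F . F . . F F F F . . . F . F F → 13 faults.
Under OPT: F F F F . . F . F . . F . . F . . . F . F . → 10 faults.
A − B = 13 − 10 = 3.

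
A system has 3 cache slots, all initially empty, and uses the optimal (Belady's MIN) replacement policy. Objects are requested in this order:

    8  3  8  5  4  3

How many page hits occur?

8 -> miss, frames {8}
3 -> miss, frames {8,3}
8 -> hit
5 -> miss, frames {8,3,5}
4 -> miss, evict 5, frames {8,3,4}
3 -> hit
Hits: 2.

2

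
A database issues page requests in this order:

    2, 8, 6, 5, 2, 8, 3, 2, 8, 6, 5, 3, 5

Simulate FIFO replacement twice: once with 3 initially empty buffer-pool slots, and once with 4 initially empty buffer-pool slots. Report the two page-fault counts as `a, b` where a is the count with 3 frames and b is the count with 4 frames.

3 frames: F F F F F F F . . F F . . → 9 faults.
4 frames: F F F F . . F F F F F F . → 10 faults.
10 > 9: adding a frame increased faults — Belady's anomaly.

9, 10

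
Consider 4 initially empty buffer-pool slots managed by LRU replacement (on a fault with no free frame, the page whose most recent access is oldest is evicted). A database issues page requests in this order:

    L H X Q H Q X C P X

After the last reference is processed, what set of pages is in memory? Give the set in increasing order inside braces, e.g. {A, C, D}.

{C, P, Q, X}

L: fault, frames (L)
H: fault, frames (L H)
X: fault, frames (L H X)
Q: fault, frames (L H X Q)
H: hit
Q: hit
X: hit
C: fault, evict L, frames (H Q X C)
P: fault, evict H, frames (Q X C P)
X: hit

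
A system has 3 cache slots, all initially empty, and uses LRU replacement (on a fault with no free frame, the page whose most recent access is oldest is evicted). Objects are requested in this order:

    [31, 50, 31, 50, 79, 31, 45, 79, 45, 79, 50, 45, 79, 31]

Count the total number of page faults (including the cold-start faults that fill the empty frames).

6

31 → miss, frames [31]
50 → miss, frames [31, 50]
31 → hit
50 → hit
79 → miss, frames [31, 50, 79]
31 → hit
45 → miss, evict 50, frames [79, 31, 45]
79 → hit
45 → hit
79 → hit
50 → miss, evict 31, frames [45, 79, 50]
45 → hit
79 → hit
31 → miss, evict 50, frames [45, 79, 31]
Page faults: 6.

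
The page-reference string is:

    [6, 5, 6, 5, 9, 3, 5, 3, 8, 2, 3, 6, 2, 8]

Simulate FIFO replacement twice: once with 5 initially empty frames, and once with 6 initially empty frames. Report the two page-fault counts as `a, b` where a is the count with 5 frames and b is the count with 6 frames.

5 frames: F F . . F F . . F F . F . . → 7 faults.
6 frames: F F . . F F . . F F . . . . → 6 faults.
6 < 7: adding a frame reduced faults, as is typical.

7, 6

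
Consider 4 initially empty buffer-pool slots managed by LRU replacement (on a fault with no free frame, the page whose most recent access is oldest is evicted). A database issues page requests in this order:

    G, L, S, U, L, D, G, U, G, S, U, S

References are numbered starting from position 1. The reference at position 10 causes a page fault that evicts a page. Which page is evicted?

pos 1: G: miss, frames [G]
pos 2: L: miss, frames [G, L]
pos 3: S: miss, frames [G, L, S]
pos 4: U: miss, frames [G, L, S, U]
pos 5: L: hit
pos 6: D: miss, evict G, frames [S, U, L, D]
pos 7: G: miss, evict S, frames [U, L, D, G]
pos 8: U: hit
pos 9: G: hit
pos 10: S: miss, evict L, frames [D, U, G, S]
At position 10, page L is evicted.

L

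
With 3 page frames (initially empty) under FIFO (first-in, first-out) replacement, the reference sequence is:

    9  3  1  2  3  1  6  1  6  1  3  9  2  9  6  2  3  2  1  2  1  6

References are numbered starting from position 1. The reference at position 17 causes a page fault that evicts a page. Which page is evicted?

pos 1: 9 -> fault, frames (9)
pos 2: 3 -> fault, frames (9 3)
pos 3: 1 -> fault, frames (9 3 1)
pos 4: 2 -> fault, evict 9, frames (3 1 2)
pos 5: 3 -> hit
pos 6: 1 -> hit
pos 7: 6 -> fault, evict 3, frames (1 2 6)
pos 8: 1 -> hit
pos 9: 6 -> hit
pos 10: 1 -> hit
pos 11: 3 -> fault, evict 1, frames (2 6 3)
pos 12: 9 -> fault, evict 2, frames (6 3 9)
pos 13: 2 -> fault, evict 6, frames (3 9 2)
pos 14: 9 -> hit
pos 15: 6 -> fault, evict 3, frames (9 2 6)
pos 16: 2 -> hit
pos 17: 3 -> fault, evict 9, frames (2 6 3)
At position 17, page 9 is evicted.

9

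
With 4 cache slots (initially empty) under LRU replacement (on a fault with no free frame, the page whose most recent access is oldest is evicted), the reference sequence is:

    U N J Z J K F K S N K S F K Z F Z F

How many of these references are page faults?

9

U → miss, frames {U}
N → miss, frames {U,N}
J → miss, frames {U,N,J}
Z → miss, frames {U,N,J,Z}
J → hit
K → miss, evict U, frames {N,Z,J,K}
F → miss, evict N, frames {Z,J,K,F}
K → hit
S → miss, evict Z, frames {J,F,K,S}
N → miss, evict J, frames {F,K,S,N}
K → hit
S → hit
F → hit
K → hit
Z → miss, evict N, frames {S,F,K,Z}
F → hit
Z → hit
F → hit
Page faults: 9.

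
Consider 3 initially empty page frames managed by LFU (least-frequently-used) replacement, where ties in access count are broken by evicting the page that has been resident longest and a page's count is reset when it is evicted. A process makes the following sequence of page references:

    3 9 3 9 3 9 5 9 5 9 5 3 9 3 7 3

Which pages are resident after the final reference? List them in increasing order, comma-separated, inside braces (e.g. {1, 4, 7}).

3: miss, frames {3}
9: miss, frames {3,9}
3: hit
9: hit
3: hit
9: hit
5: miss, frames {3,9,5}
9: hit
5: hit
9: hit
5: hit
3: hit
9: hit
3: hit
7: miss, evict 5, frames {3,9,7}
3: hit

{3, 7, 9}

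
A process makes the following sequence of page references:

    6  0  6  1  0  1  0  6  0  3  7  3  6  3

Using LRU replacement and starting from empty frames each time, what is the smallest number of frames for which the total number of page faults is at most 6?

3

f=1: 14 faults
f=2: 8 faults
f=3: 6 faults
f=4: 5 faults
f=5: 5 faults
Smallest f with faults ≤ 6 is 3.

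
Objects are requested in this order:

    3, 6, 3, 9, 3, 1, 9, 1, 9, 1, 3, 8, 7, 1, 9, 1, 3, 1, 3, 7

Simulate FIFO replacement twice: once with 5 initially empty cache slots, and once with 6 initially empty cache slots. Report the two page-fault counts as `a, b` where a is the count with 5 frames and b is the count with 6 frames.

5 frames: F F . F . F . . . . . F F . . . F . . . → 7 faults.
6 frames: F F . F . F . . . . . F F . . . . . . . → 6 faults.
6 < 7: adding a frame reduced faults, as is typical.

7, 6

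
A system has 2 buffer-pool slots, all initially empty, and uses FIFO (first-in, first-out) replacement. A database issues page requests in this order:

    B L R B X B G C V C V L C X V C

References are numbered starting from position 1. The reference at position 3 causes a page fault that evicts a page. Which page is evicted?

B

pos 1: B → fault, frames (B)
pos 2: L → fault, frames (B L)
pos 3: R → fault, evict B, frames (L R)
At position 3, page B is evicted.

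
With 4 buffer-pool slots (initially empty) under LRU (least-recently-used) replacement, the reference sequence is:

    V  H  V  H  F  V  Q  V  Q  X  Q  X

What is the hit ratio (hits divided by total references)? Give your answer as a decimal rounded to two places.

V → miss, frames {V}
H → miss, frames {V,H}
V → hit
H → hit
F → miss, frames {V,H,F}
V → hit
Q → miss, frames {H,F,V,Q}
V → hit
Q → hit
X → miss, evict H, frames {F,V,Q,X}
Q → hit
X → hit
Hits: 7 of 12 references → 7/12 = 0.5833.

0.58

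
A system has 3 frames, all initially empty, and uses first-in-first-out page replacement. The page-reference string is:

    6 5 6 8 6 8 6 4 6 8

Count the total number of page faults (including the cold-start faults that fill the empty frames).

5

6: miss, frames {6}
5: miss, frames {6,5}
6: hit
8: miss, frames {6,5,8}
6: hit
8: hit
6: hit
4: miss, evict 6, frames {5,8,4}
6: miss, evict 5, frames {8,4,6}
8: hit
Page faults: 5.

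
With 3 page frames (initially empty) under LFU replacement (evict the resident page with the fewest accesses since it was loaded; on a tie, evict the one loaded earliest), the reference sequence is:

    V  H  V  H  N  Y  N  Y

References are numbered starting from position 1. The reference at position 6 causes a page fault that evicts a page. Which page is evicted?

N

pos 1: V → fault, frames (V)
pos 2: H → fault, frames (V H)
pos 3: V → hit
pos 4: H → hit
pos 5: N → fault, frames (V H N)
pos 6: Y → fault, evict N, frames (V H Y)
At position 6, page N is evicted.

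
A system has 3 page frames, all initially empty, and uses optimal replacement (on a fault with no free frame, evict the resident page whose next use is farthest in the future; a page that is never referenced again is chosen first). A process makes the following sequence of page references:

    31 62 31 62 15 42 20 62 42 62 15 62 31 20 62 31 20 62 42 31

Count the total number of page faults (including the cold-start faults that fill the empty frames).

8

31: miss, frames [31]
62: miss, frames [31, 62]
31: hit
62: hit
15: miss, frames [31, 62, 15]
42: miss, evict 31, frames [62, 15, 42]
20: miss, evict 15, frames [62, 42, 20]
62: hit
42: hit
62: hit
15: miss, evict 42, frames [62, 20, 15]
62: hit
31: miss, evict 15, frames [62, 20, 31]
20: hit
62: hit
31: hit
20: hit
62: hit
42: miss, evict 20, frames [62, 31, 42]
31: hit
Page faults: 8.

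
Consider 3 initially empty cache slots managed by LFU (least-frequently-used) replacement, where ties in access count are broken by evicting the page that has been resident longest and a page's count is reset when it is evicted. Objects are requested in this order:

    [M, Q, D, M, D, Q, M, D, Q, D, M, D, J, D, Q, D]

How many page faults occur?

5

M: fault, frames [M]
Q: fault, frames [M, Q]
D: fault, frames [M, Q, D]
M: hit
D: hit
Q: hit
M: hit
D: hit
Q: hit
D: hit
M: hit
D: hit
J: fault, evict Q, frames [M, D, J]
D: hit
Q: fault, evict J, frames [M, D, Q]
D: hit
Page faults: 5.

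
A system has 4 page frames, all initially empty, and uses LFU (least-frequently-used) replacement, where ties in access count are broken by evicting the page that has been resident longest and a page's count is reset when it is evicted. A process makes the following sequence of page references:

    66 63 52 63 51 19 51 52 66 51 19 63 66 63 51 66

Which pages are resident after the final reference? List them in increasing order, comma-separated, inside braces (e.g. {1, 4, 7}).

66 -> fault, frames [66]
63 -> fault, frames [66, 63]
52 -> fault, frames [66, 63, 52]
63 -> hit
51 -> fault, frames [66, 63, 52, 51]
19 -> fault, evict 66, frames [63, 52, 51, 19]
51 -> hit
52 -> hit
66 -> fault, evict 19, frames [63, 52, 51, 66]
51 -> hit
19 -> fault, evict 66, frames [63, 52, 51, 19]
63 -> hit
66 -> fault, evict 19, frames [63, 52, 51, 66]
63 -> hit
51 -> hit
66 -> hit

{51, 52, 63, 66}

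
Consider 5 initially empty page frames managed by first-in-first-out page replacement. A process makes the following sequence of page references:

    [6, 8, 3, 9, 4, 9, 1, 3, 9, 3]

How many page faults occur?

6

6: fault, frames {6}
8: fault, frames {6,8}
3: fault, frames {6,8,3}
9: fault, frames {6,8,3,9}
4: fault, frames {6,8,3,9,4}
9: hit
1: fault, evict 6, frames {8,3,9,4,1}
3: hit
9: hit
3: hit
Page faults: 6.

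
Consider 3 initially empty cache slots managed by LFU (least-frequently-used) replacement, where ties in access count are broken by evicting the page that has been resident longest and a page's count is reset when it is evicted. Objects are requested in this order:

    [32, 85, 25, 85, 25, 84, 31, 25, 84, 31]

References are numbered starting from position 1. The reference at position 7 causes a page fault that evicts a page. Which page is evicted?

pos 1: 32: miss, frames (32)
pos 2: 85: miss, frames (32 85)
pos 3: 25: miss, frames (32 85 25)
pos 4: 85: hit
pos 5: 25: hit
pos 6: 84: miss, evict 32, frames (85 25 84)
pos 7: 31: miss, evict 84, frames (85 25 31)
At position 7, page 84 is evicted.

84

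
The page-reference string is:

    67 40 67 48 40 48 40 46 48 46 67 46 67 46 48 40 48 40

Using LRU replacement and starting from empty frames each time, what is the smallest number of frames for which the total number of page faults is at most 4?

4

f=1: 18 faults
f=2: 9 faults
f=3: 6 faults
f=4: 4 faults
Smallest f with faults ≤ 4 is 4.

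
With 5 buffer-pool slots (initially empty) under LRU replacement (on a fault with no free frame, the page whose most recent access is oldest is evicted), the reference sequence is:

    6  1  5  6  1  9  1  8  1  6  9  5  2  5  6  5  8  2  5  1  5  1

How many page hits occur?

14

6: miss, frames (6)
1: miss, frames (6 1)
5: miss, frames (6 1 5)
6: hit
1: hit
9: miss, frames (5 6 1 9)
1: hit
8: miss, frames (5 6 9 1 8)
1: hit
6: hit
9: hit
5: hit
2: miss, evict 8, frames (1 6 9 5 2)
5: hit
6: hit
5: hit
8: miss, evict 1, frames (9 2 6 5 8)
2: hit
5: hit
1: miss, evict 9, frames (6 8 2 5 1)
5: hit
1: hit
Hits: 14.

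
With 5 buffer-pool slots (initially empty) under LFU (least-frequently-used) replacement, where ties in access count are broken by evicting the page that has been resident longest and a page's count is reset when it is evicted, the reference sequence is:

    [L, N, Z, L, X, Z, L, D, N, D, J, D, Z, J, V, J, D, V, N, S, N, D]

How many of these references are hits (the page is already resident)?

L -> fault, frames (L)
N -> fault, frames (L N)
Z -> fault, frames (L N Z)
L -> hit
X -> fault, frames (L N Z X)
Z -> hit
L -> hit
D -> fault, frames (L N Z X D)
N -> hit
D -> hit
J -> fault, evict X, frames (L N Z D J)
D -> hit
Z -> hit
J -> hit
V -> fault, evict N, frames (L Z D J V)
J -> hit
D -> hit
V -> hit
N -> fault, evict V, frames (L Z D J N)
S -> fault, evict N, frames (L Z D J S)
N -> fault, evict S, frames (L Z D J N)
D -> hit
Hits: 12.

12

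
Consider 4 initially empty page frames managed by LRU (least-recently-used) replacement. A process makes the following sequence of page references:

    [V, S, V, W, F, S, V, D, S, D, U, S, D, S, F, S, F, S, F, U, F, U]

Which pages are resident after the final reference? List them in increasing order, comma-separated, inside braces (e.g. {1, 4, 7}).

{D, F, S, U}

V: fault, frames [V]
S: fault, frames [V, S]
V: hit
W: fault, frames [S, V, W]
F: fault, frames [S, V, W, F]
S: hit
V: hit
D: fault, evict W, frames [F, S, V, D]
S: hit
D: hit
U: fault, evict F, frames [V, S, D, U]
S: hit
D: hit
S: hit
F: fault, evict V, frames [U, D, S, F]
S: hit
F: hit
S: hit
F: hit
U: hit
F: hit
U: hit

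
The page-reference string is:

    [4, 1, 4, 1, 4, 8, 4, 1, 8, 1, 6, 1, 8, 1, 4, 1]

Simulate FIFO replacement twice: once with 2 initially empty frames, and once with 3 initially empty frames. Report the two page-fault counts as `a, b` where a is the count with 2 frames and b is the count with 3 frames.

11, 6

2 frames: F F . . . F F F F . F F F . F F → 11 faults.
3 frames: F F . . . F . . . . F . . . F F → 6 faults.
6 < 11: adding a frame reduced faults, as is typical.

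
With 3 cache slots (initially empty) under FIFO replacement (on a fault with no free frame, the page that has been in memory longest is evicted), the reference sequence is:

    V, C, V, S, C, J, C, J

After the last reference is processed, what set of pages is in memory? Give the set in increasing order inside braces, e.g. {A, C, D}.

V → fault, frames [V]
C → fault, frames [V, C]
V → hit
S → fault, frames [V, C, S]
C → hit
J → fault, evict V, frames [C, S, J]
C → hit
J → hit

{C, J, S}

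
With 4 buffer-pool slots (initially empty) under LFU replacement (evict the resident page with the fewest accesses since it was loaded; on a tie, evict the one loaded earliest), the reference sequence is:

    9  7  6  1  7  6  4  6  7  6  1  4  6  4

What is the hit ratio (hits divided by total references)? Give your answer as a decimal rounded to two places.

0.64

9 -> fault, frames {9}
7 -> fault, frames {9,7}
6 -> fault, frames {9,7,6}
1 -> fault, frames {9,7,6,1}
7 -> hit
6 -> hit
4 -> fault, evict 9, frames {7,6,1,4}
6 -> hit
7 -> hit
6 -> hit
1 -> hit
4 -> hit
6 -> hit
4 -> hit
Hits: 9 of 14 references → 9/14 = 0.6429.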